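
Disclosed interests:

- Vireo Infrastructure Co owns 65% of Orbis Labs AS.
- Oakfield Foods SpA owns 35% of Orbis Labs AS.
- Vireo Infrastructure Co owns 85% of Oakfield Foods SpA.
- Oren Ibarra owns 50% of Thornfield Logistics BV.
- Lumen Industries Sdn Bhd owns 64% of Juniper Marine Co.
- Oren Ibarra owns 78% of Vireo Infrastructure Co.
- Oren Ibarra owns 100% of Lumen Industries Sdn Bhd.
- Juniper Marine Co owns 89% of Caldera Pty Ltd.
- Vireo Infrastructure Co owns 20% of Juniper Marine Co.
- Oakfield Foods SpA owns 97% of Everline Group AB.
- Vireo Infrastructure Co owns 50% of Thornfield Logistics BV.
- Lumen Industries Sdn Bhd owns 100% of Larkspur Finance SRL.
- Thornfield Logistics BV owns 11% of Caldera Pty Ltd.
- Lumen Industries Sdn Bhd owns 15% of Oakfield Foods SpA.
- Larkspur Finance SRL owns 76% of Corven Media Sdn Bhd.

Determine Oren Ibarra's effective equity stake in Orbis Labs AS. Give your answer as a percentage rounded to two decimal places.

79.16%

Oren reaches Orbis along 3 paths.
Via Lumen → Oakfield: 100% × 15% × 35% = 5.25%.
Via Vireo → Oakfield: 78% × 85% × 35% = 23.205%.
Via Vireo: 78% × 65% = 50.7%.
Total: 5.25% + 23.205% + 50.7% = 79.155%.
Rounded: 79.16%.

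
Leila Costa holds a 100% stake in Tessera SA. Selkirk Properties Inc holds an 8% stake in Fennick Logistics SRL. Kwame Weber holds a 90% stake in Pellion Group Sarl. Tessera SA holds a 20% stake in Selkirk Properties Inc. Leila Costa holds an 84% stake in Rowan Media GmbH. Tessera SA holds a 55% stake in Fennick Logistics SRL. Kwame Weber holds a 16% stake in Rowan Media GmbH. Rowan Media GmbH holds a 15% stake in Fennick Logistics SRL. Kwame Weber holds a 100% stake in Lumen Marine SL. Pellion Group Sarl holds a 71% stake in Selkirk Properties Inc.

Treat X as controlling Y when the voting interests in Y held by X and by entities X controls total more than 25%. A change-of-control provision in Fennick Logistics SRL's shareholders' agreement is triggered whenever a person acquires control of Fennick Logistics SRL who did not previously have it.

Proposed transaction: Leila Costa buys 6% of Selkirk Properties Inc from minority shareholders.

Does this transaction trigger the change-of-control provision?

The purchase changes only Leila's holdings, so Leila is the only person who could newly come to control Fennick.
Leila holds 84% of Rowan, so Leila controls Rowan.
Leila holds 100% of Tessera, so Leila controls Tessera.
Tessera and Rowan together hold 55% + 15% = 70% of Fennick, so Leila controls Fennick.
So Leila already controls Fennick before the transaction.
After the purchase, Leila holds 6% of Selkirk directly.
Leila controlled Fennick already, so this is not a new person acquiring control; every other person's position is unchanged or reduced.
No new person acquires control, so the clause is not triggered.

No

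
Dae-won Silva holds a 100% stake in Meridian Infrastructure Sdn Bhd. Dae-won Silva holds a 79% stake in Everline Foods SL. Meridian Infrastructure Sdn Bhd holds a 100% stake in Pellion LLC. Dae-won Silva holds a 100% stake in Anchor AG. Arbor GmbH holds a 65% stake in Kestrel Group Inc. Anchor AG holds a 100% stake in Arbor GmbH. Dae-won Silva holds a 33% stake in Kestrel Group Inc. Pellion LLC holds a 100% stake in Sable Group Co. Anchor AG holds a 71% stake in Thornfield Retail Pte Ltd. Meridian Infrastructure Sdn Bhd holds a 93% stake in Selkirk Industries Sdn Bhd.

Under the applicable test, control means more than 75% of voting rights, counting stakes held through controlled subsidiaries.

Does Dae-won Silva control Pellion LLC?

Yes

Dae-won holds 100% of Meridian, so Dae-won controls Meridian.
Meridian holds 100% of Pellion, so Dae-won controls Pellion.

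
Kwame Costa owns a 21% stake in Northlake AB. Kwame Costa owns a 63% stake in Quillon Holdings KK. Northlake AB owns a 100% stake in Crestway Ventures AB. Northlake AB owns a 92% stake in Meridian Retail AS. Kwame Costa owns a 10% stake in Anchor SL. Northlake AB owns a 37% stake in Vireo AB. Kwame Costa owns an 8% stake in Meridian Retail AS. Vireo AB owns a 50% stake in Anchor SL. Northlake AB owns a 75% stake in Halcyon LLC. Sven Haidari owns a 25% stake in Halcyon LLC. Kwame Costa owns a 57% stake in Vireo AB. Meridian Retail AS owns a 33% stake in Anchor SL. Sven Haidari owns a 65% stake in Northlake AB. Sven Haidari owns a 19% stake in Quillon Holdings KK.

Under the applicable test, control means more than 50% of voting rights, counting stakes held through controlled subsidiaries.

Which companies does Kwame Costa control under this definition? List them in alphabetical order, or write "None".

Anchor SL, Quillon Holdings KK, Vireo AB

Kwame holds 63% of Quillon, so Kwame controls Quillon.
Kwame holds 57% of Vireo, so Kwame controls Vireo.
Vireo and Kwame together hold 50% + 10% = 60% of Anchor, so Kwame controls Anchor.
No other company's threshold is met.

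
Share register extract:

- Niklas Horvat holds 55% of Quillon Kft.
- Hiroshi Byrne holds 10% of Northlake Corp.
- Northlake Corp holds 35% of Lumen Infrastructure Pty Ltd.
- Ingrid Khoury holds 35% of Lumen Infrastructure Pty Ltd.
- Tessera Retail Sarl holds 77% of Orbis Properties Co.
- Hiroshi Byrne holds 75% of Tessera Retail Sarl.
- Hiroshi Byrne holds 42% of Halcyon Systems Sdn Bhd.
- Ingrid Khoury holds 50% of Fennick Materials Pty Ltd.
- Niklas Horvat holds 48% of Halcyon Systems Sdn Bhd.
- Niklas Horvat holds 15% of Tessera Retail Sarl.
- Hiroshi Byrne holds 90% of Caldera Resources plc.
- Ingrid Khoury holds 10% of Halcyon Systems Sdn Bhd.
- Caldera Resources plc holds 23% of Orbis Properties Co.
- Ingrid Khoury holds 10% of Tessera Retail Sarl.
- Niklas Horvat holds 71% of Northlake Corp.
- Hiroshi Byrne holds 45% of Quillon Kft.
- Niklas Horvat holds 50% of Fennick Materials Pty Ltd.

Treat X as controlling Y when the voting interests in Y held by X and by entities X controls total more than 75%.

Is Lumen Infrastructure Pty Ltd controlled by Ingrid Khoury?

Ingrid's largest direct stake is 50% in Fennick, which does not meet the threshold, so Ingrid controls no company.
In Lumen, Ingrid's side holds only 35%, not > 75%.
So Ingrid does not control Lumen.

No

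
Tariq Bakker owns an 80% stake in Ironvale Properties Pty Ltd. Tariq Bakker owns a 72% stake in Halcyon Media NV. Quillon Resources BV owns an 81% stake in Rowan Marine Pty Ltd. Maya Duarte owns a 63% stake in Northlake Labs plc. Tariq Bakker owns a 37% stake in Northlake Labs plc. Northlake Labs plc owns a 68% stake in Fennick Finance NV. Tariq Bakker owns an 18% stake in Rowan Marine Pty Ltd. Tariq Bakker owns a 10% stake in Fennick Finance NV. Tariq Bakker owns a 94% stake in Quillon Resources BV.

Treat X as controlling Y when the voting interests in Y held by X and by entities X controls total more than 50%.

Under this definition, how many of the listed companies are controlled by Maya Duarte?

Maya holds 63% of Northlake, so Maya controls Northlake.
Northlake holds 68% of Fennick, so Maya controls Fennick.
No other company's threshold is met.
Maya controls 2 companies.

2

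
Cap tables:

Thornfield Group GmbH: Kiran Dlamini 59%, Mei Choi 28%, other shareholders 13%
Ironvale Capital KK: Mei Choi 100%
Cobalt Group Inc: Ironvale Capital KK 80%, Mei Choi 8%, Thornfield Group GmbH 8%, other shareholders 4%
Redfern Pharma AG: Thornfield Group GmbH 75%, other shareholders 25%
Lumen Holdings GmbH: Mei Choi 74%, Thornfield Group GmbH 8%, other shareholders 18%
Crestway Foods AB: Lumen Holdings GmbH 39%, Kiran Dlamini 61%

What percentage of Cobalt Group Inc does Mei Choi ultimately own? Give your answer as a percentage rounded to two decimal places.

Mei reaches Cobalt along 3 paths.
Via Ironvale: 100% × 80% = 80%.
Direct stake: 8% = 8%.
Via Thornfield: 28% × 8% = 2.24%.
Total: 80% + 8% + 2.24% = 90.24%.

90.24%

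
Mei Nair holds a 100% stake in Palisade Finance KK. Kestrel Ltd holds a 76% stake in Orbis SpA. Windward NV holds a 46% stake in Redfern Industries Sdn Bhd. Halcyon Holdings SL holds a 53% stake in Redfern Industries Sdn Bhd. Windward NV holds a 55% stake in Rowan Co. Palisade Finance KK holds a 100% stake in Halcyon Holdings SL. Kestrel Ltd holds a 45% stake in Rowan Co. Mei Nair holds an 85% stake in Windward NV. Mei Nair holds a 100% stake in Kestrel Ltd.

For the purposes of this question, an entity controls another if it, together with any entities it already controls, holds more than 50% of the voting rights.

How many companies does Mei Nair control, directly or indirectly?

7

Mei holds 100% of Kestrel, so Mei controls Kestrel.
Mei holds 85% of Windward, so Mei controls Windward.
Mei holds 100% of Palisade, so Mei controls Palisade.
Palisade holds 100% of Halcyon, so Mei controls Halcyon.
Windward and Kestrel together hold 55% + 45% = 100% of Rowan, so Mei controls Rowan.
Kestrel holds 76% of Orbis, so Mei controls Orbis.
Halcyon and Windward together hold 53% + 46% = 99% of Redfern, so Mei controls Redfern.
Mei controls 7 companies.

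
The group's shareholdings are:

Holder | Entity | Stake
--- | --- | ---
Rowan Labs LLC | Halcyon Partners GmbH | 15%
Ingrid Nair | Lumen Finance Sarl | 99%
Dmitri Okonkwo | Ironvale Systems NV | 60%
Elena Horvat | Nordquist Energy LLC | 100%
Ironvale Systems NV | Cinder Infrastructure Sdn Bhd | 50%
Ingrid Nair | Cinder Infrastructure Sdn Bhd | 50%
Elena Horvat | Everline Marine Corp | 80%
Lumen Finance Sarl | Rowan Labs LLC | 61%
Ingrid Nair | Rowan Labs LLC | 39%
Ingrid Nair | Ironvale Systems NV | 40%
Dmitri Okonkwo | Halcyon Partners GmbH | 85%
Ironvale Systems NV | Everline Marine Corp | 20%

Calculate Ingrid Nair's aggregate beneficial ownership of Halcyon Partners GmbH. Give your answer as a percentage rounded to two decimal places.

Ingrid reaches Halcyon along 2 paths.
Via Rowan: 39% × 15% = 5.85%.
Via Lumen → Rowan: 99% × 61% × 15% = 9.0585%.
Total: 5.85% + 9.0585% = 14.9085%.
Rounded: 14.91%.

14.91%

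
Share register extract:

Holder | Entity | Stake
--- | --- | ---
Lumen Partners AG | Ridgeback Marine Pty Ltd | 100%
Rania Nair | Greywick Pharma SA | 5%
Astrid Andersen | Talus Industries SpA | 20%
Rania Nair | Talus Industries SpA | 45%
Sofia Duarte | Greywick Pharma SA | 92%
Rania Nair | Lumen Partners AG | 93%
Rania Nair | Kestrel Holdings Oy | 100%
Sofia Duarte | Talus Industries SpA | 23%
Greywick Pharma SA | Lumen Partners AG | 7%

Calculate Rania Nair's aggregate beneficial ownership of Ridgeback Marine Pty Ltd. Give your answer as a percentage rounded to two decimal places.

93.35%

Rania reaches Ridgeback along 2 paths.
Via Lumen: 93% × 100% = 93%.
Via Greywick → Lumen: 5% × 7% × 100% = 0.35%.
Total: 93% + 0.35% = 93.35%.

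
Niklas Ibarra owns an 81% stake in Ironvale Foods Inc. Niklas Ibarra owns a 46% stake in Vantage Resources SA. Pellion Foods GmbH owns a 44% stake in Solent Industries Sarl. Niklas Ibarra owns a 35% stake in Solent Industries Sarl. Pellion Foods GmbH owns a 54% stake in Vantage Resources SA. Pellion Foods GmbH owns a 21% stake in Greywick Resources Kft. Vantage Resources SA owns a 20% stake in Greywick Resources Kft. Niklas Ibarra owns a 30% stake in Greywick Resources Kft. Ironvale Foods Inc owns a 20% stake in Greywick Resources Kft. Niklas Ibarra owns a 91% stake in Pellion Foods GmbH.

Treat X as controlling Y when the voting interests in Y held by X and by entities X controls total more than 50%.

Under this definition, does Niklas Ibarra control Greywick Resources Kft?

Yes

Niklas holds 81% of Ironvale, so Niklas controls Ironvale.
Niklas holds 91% of Pellion, so Niklas controls Pellion.
Niklas and Pellion together hold 46% + 54% = 100% of Vantage, so Niklas controls Vantage.
Vantage and Ironvale and Niklas and Pellion together hold 20% + 20% + 30% + 21% = 91% of Greywick, so Niklas controls Greywick.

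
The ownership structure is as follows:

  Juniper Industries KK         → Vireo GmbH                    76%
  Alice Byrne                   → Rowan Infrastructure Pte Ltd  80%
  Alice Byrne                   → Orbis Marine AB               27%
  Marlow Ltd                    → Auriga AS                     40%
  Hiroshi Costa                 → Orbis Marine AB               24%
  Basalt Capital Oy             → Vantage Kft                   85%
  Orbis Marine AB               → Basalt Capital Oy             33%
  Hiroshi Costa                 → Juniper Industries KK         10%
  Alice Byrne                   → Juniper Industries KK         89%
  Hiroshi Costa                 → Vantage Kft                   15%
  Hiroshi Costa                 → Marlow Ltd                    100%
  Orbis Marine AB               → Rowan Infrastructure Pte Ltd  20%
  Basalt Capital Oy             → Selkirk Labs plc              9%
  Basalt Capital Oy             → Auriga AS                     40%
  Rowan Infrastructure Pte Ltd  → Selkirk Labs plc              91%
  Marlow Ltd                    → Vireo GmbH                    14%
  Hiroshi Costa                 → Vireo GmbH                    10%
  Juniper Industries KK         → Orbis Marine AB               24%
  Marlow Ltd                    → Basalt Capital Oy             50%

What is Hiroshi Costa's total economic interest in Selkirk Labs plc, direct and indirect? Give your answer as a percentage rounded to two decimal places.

10.09%

Hiroshi reaches Selkirk along 5 paths.
Via Orbis → Rowan: 24% × 20% × 91% = 4.368%.
Via Juniper → Orbis → Rowan: 10% × 24% × 20% × 91% = 0.4368%.
Via Marlow → Basalt: 100% × 50% × 9% = 4.5%.
Via Orbis → Basalt: 24% × 33% × 9% = 0.7128%.
Via Juniper → Orbis → Basalt: 10% × 24% × 33% × 9% = 0.07128%.
Total: 4.368% + 0.4368% + 4.5% + 0.7128% + 0.07128% = 10.08888%.
Rounded: 10.09%.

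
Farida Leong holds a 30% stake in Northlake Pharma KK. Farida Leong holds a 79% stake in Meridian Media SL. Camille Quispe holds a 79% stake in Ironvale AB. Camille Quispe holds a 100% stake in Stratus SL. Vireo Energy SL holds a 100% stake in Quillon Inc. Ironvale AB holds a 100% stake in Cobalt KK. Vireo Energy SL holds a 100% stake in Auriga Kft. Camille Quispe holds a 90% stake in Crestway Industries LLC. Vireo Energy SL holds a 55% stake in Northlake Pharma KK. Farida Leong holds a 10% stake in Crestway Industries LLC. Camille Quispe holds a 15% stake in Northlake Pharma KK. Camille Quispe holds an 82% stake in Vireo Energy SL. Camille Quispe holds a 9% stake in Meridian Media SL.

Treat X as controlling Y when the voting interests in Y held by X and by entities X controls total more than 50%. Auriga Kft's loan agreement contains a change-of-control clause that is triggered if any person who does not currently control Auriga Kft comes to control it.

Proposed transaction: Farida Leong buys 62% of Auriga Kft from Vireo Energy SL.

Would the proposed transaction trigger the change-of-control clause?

The purchase adds only to Farida's holdings (Vireo's stake shrinks), so Farida is the only person who could newly come to control Auriga.
Farida holds 79% of Meridian, so Farida controls Meridian.
Neither Farida nor any entity Farida controls holds any voting interest in Auriga.
So before the transaction, Farida does not control Auriga.
After the purchase, Farida holds 62% of Auriga directly, and Vireo's stake falls to 38%.
Farida holds 62% of Auriga, so Farida controls Auriga.
Farida did not control Auriga before and does after, so the clause is triggered.

Yes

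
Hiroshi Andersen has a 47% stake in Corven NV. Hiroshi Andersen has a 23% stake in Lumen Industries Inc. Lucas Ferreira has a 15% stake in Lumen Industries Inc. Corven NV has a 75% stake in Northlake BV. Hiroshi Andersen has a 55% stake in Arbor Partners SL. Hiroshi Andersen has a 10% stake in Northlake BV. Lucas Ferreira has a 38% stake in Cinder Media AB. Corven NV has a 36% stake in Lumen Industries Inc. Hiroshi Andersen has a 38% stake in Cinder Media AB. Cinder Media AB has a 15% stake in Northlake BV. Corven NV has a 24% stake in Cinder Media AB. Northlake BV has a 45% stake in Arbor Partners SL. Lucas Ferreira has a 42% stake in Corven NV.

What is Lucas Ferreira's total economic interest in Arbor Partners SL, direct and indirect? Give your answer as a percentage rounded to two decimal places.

17.42%

Lucas reaches Arbor along 3 paths.
Via Corven → Cinder → Northlake: 42% × 24% × 15% × 45% = 0.6804%.
Via Cinder → Northlake: 38% × 15% × 45% = 2.565%.
Via Corven → Northlake: 42% × 75% × 45% = 14.175%.
Total: 0.6804% + 2.565% + 14.175% = 17.4204%.
Rounded: 17.42%.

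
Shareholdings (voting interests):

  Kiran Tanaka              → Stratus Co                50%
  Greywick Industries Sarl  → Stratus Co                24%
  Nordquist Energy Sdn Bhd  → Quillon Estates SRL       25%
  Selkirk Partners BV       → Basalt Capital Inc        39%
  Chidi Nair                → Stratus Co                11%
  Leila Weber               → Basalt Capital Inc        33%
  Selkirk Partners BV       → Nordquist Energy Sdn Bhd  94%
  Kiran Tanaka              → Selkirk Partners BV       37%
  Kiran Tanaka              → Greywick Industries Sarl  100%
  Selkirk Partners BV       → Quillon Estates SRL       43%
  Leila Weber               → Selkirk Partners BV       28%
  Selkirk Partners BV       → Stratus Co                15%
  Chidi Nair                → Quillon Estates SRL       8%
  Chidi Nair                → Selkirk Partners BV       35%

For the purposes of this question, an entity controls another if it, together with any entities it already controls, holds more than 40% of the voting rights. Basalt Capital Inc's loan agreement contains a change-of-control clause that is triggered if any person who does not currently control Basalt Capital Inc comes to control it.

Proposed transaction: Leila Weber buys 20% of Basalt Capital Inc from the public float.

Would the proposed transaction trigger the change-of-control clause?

Yes

The purchase changes only Leila's holdings, so Leila is the only person who could newly come to control Basalt.
Leila's largest direct stake is 33% in Basalt, which does not meet the threshold, so Leila controls no company.
In Basalt, Leila's side holds only 33%, not > 40%.
So before the transaction, Leila does not control Basalt.
After the purchase, Leila's direct stake in Basalt rises to 33% + 20% = 53%.
Leila holds 53% of Basalt, so Leila controls Basalt.
Leila did not control Basalt before and does after, so the clause is triggered.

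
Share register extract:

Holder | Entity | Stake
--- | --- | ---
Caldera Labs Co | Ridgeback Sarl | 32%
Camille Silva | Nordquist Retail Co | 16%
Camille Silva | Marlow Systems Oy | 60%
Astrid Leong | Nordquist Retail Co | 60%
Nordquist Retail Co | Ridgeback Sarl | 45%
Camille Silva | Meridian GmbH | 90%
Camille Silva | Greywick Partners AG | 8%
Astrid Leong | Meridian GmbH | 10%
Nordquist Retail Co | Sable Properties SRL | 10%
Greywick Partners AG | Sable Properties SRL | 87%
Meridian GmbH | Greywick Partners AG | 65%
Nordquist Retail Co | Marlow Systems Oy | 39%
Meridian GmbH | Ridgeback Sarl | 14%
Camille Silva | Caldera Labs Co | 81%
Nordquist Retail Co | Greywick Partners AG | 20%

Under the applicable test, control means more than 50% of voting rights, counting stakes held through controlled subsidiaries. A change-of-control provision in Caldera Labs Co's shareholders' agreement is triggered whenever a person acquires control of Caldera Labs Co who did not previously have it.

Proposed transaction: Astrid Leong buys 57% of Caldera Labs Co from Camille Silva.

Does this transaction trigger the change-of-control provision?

The purchase adds only to Astrid's holdings (Camille's stake shrinks), so Astrid is the only person who could newly come to control Caldera.
Astrid holds 60% of Nordquist, so Astrid controls Nordquist.
Neither Astrid nor any entity Astrid controls holds any voting interest in Caldera.
So before the transaction, Astrid does not control Caldera.
After the purchase, Astrid holds 57% of Caldera directly, and Camille's stake falls to 24%.
Astrid holds 57% of Caldera, so Astrid controls Caldera.
Astrid did not control Caldera before and does after, so the clause is triggered.

Yes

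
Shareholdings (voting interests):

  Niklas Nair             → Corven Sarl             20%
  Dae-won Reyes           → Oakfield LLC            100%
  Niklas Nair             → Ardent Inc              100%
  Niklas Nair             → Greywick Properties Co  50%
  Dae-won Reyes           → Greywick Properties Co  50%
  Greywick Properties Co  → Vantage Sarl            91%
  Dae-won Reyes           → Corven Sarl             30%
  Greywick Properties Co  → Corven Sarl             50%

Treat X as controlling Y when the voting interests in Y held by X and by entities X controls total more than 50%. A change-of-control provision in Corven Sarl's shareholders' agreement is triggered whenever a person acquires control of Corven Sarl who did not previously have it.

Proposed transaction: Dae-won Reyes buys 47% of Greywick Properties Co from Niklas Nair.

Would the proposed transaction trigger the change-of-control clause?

Yes

The purchase adds only to Dae-won's holdings (Niklas's stake shrinks), so Dae-won is the only person who could newly come to control Corven.
Dae-won holds 100% of Oakfield, so Dae-won controls Oakfield.
In Corven, Dae-won's side holds only 30%, not > 50%.
So before the transaction, Dae-won does not control Corven.
After the purchase, Dae-won's direct stake in Greywick rises to 50% + 47% = 97%, and Niklas's stake falls to 3%.
Dae-won holds 97% of Greywick, so Dae-won controls Greywick.
Dae-won and Greywick together hold 30% + 50% = 80% of Corven, so Dae-won controls Corven.
Dae-won did not control Corven before and does after, so the clause is triggered.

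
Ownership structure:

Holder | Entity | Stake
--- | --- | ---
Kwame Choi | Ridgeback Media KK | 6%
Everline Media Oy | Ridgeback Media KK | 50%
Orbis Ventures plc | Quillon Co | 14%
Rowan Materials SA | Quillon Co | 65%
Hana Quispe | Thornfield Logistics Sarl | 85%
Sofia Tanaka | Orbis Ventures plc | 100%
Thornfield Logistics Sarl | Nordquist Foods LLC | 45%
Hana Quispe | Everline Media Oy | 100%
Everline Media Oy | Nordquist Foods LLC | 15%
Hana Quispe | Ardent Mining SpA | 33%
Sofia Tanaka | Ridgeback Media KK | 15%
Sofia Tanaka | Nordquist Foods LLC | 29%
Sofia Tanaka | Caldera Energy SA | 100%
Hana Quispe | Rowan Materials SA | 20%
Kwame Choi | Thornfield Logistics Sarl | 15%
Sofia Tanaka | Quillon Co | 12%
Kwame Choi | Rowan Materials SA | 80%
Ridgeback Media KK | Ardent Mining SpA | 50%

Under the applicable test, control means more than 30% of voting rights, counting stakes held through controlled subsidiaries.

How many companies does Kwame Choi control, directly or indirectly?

Kwame holds 80% of Rowan, so Kwame controls Rowan.
Rowan holds 65% of Quillon, so Kwame controls Quillon.
No other company's threshold is met.
Kwame controls 2 companies.

2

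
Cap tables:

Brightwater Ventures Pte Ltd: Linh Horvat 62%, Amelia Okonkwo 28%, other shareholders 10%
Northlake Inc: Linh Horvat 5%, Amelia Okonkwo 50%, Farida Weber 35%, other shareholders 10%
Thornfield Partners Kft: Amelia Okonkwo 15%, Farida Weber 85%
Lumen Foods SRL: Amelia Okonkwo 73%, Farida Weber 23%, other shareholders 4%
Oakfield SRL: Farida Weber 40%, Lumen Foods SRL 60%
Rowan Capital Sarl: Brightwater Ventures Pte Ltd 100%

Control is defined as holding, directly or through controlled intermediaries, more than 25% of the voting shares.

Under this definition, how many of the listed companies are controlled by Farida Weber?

Farida holds 35% of Northlake, so Farida controls Northlake.
Farida holds 85% of Thornfield, so Farida controls Thornfield.
Farida holds 40% of Oakfield, so Farida controls Oakfield.
No other company's threshold is met.
Farida controls 3 companies.

3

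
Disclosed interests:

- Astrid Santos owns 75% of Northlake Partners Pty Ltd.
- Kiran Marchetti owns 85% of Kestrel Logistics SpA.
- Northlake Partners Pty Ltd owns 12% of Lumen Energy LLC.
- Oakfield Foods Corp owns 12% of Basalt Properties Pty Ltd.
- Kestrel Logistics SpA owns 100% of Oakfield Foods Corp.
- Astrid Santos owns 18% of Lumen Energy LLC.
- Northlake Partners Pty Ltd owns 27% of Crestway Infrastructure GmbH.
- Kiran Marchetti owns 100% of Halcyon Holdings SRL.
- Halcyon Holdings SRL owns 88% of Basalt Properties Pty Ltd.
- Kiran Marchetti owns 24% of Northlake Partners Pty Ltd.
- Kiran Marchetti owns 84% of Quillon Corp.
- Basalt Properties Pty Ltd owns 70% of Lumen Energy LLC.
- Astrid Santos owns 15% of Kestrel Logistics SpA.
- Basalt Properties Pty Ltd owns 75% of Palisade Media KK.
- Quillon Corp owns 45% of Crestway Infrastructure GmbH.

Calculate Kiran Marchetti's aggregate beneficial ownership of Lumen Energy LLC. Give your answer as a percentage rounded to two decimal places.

71.62%

Kiran reaches Lumen along 3 paths.
Via Northlake: 24% × 12% = 2.88%.
Via Halcyon → Basalt: 100% × 88% × 70% = 61.6%.
Via Kestrel → Oakfield → Basalt: 85% × 100% × 12% × 70% = 7.14%.
Total: 2.88% + 61.6% + 7.14% = 71.62%.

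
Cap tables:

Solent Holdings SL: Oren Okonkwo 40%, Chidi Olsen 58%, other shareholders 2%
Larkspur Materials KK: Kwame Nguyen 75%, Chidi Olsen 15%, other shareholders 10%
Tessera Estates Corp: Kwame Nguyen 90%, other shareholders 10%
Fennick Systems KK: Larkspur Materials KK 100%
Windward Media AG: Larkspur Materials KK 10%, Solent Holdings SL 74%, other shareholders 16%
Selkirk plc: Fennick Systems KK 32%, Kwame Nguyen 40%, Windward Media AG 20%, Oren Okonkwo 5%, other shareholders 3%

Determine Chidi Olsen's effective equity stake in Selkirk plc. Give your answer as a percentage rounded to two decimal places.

Chidi reaches Selkirk along 3 paths.
Via Larkspur → Fennick: 15% × 100% × 32% = 4.8%.
Via Larkspur → Windward: 15% × 10% × 20% = 0.3%.
Via Solent → Windward: 58% × 74% × 20% = 8.584%.
Total: 4.8% + 0.3% + 8.584% = 13.684%.
Rounded: 13.68%.

13.68%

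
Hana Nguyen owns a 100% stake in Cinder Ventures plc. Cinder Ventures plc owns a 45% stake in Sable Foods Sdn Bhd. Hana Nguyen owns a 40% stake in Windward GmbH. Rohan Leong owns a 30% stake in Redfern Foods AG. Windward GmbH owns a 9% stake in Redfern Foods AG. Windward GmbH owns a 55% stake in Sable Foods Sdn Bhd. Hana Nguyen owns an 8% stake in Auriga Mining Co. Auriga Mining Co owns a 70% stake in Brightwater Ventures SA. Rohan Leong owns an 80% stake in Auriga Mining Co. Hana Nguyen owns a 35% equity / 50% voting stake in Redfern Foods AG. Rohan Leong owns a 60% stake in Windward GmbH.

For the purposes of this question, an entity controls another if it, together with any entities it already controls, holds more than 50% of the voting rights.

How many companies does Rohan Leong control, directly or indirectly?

4

Rohan holds 80% of Auriga, so Rohan controls Auriga.
Rohan holds 60% of Windward, so Rohan controls Windward.
Auriga holds 70% of Brightwater, so Rohan controls Brightwater.
Windward holds 55% of Sable, so Rohan controls Sable.
No other company's threshold is met.
Rohan controls 4 companies.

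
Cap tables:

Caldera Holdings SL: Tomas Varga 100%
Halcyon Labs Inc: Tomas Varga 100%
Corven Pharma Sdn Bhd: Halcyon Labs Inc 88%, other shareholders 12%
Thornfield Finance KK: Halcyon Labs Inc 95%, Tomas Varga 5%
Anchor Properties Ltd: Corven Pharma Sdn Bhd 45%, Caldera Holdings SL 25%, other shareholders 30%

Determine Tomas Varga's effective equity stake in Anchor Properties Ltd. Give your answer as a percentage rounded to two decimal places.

64.60%

Tomas reaches Anchor along 2 paths.
Via Halcyon → Corven: 100% × 88% × 45% = 39.6%.
Via Caldera: 100% × 25% = 25%.
Total: 39.6% + 25% = 64.6%.
Rounded: 64.60%.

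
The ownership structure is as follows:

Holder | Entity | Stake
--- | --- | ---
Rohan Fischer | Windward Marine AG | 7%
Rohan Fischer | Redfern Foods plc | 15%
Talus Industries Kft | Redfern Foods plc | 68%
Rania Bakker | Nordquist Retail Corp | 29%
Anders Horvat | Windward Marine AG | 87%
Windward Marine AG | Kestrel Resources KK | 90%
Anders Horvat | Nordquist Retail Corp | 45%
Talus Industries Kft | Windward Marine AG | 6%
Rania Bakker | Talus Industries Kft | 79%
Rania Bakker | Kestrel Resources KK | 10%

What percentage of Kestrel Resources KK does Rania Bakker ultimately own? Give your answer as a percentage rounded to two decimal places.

14.27%

Rania reaches Kestrel along 2 paths.
Via Talus → Windward: 79% × 6% × 90% = 4.266%.
Direct stake: 10% = 10%.
Total: 4.266% + 10% = 14.266%.
Rounded: 14.27%.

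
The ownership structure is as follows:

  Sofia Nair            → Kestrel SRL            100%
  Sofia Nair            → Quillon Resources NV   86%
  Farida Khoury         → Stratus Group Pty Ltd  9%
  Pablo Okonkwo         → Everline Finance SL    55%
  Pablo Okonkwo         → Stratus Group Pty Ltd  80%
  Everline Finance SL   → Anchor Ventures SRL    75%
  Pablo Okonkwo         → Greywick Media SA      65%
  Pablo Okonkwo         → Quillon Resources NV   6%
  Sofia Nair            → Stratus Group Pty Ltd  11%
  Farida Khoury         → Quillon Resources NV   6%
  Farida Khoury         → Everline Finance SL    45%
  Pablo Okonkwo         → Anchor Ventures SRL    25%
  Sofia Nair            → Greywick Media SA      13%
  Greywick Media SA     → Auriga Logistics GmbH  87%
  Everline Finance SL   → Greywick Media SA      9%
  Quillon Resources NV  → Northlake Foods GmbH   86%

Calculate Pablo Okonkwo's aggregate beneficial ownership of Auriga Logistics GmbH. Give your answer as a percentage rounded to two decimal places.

Pablo reaches Auriga along 2 paths.
Via Everline → Greywick: 55% × 9% × 87% = 4.3065%.
Via Greywick: 65% × 87% = 56.55%.
Total: 4.3065% + 56.55% = 60.8565%.
Rounded: 60.86%.

60.86%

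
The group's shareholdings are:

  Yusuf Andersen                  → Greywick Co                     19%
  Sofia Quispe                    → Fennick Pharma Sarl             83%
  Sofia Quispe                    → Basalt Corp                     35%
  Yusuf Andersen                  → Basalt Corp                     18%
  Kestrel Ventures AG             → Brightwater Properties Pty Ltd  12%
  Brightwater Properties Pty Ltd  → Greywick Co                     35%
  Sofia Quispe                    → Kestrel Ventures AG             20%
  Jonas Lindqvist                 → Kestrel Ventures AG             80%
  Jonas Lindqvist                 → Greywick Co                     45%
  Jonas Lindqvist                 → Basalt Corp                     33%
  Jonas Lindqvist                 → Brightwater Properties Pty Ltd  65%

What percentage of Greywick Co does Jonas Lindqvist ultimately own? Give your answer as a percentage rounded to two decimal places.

Jonas reaches Greywick along 3 paths.
Direct stake: 45% = 45%.
Via Brightwater: 65% × 35% = 22.75%.
Via Kestrel → Brightwater: 80% × 12% × 35% = 3.36%.
Total: 45% + 22.75% + 3.36% = 71.11%.

71.11%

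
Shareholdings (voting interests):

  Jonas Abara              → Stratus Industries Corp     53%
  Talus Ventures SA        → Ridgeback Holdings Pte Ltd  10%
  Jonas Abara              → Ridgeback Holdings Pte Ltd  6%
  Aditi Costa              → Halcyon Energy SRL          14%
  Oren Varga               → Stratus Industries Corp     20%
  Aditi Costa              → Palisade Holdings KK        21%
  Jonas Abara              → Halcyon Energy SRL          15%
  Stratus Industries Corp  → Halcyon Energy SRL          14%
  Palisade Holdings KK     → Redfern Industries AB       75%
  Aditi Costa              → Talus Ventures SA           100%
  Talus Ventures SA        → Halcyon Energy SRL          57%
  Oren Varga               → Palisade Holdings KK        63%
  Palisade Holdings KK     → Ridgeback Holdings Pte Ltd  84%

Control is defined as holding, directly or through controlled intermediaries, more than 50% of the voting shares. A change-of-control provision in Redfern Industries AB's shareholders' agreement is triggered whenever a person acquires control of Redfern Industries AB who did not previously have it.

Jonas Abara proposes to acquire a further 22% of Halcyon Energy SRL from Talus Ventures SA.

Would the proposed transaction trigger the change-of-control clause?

The purchase adds only to Jonas's holdings (Talus's stake shrinks), so Jonas is the only person who could newly come to control Redfern.
Jonas holds 53% of Stratus, so Jonas controls Stratus.
Neither Jonas nor any entity Jonas controls holds any voting interest in Redfern.
So before the transaction, Jonas does not control Redfern.
After the purchase, Jonas's direct stake in Halcyon rises to 15% + 22% = 37%, and Talus's stake falls to 35%.
Jonas and Stratus together hold 37% + 14% = 51% of Halcyon, so Jonas controls Halcyon.
After the transaction, neither Jonas nor any entity Jonas controls holds a voting interest in Redfern, so Jonas still does not control it.
No new person acquires control, so the clause is not triggered.

No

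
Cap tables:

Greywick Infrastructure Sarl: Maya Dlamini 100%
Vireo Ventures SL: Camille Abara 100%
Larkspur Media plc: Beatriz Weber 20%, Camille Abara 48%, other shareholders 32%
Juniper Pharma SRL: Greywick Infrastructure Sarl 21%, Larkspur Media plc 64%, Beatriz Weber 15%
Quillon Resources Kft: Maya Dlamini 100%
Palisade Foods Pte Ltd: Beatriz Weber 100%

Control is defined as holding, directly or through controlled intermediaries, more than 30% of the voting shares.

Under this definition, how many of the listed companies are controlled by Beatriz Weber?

Beatriz holds 100% of Palisade, so Beatriz controls Palisade.
No other company's threshold is met.
Beatriz controls 1 company.

1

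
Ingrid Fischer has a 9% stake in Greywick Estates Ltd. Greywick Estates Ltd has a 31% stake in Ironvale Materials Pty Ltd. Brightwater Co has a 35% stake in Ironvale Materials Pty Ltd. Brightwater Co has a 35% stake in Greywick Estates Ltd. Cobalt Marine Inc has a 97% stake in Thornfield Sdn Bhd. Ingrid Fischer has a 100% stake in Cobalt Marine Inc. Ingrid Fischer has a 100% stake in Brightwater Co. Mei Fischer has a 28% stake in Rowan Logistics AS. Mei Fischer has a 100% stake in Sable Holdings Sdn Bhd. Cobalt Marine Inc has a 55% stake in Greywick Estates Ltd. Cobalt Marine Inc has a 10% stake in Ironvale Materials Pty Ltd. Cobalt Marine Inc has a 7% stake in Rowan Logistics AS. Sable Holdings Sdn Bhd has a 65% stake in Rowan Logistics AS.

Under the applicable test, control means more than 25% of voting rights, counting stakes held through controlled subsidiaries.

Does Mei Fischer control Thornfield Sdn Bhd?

No

Mei holds 100% of Sable, so Mei controls Sable.
Mei and Sable together hold 28% + 65% = 93% of Rowan, so Mei controls Rowan.
Neither Mei nor any entity Mei controls holds any voting interest in Thornfield.
So Mei does not control Thornfield.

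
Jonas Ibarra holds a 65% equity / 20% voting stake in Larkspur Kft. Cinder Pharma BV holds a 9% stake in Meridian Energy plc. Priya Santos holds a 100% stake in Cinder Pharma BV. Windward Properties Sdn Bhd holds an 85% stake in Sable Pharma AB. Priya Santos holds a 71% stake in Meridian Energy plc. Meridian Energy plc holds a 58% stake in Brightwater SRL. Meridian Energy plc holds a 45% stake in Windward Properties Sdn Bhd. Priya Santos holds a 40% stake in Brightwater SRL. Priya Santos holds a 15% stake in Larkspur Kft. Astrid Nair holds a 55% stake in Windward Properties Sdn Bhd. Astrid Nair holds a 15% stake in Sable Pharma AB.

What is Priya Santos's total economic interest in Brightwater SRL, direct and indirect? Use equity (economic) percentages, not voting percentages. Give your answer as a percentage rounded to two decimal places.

86.40%

Priya reaches Brightwater along 3 paths.
Direct stake: 40% = 40%.
Via Cinder → Meridian: 100% × 9% × 58% = 5.22%.
Via Meridian: 71% × 58% = 41.18%.
Total: 40% + 5.22% + 41.18% = 86.4%.
Rounded: 86.40%.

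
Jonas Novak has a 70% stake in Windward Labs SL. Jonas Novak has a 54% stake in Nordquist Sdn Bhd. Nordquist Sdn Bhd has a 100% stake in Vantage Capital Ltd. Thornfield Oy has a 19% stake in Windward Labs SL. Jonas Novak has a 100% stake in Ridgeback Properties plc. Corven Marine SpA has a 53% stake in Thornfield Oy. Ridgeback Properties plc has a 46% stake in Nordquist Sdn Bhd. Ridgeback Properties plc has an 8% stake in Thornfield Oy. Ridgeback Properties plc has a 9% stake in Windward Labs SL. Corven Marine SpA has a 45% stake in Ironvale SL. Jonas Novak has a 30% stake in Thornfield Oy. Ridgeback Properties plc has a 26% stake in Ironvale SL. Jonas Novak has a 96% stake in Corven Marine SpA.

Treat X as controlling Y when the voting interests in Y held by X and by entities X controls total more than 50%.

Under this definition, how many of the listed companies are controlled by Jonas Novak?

7

Jonas holds 100% of Ridgeback, so Jonas controls Ridgeback.
Jonas holds 96% of Corven, so Jonas controls Corven.
Corven and Jonas and Ridgeback together hold 53% + 30% + 8% = 91% of Thornfield, so Jonas controls Thornfield.
Corven and Ridgeback together hold 45% + 26% = 71% of Ironvale, so Jonas controls Ironvale.
Jonas and Ridgeback and Thornfield together hold 70% + 9% + 19% = 98% of Windward, so Jonas controls Windward.
Ridgeback and Jonas together hold 46% + 54% = 100% of Nordquist, so Jonas controls Nordquist.
Nordquist holds 100% of Vantage, so Jonas controls Vantage.
Jonas controls 7 companies.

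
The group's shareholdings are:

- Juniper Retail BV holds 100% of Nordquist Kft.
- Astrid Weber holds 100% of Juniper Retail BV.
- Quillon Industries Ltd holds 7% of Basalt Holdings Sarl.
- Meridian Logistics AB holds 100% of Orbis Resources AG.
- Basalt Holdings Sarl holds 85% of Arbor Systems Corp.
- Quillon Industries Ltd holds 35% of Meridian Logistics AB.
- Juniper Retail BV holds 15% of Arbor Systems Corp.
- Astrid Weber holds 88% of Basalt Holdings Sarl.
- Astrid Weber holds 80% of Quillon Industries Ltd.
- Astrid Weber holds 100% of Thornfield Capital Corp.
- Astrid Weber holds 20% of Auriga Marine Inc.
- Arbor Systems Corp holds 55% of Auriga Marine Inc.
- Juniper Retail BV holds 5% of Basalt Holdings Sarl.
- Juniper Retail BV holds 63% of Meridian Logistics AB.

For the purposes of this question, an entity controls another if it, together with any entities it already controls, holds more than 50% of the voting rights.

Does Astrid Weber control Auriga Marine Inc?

Yes

Astrid holds 100% of Juniper, so Astrid controls Juniper.
Astrid holds 80% of Quillon, so Astrid controls Quillon.
Juniper and Quillon and Astrid together hold 5% + 7% + 88% = 100% of Basalt, so Astrid controls Basalt.
Juniper and Basalt together hold 15% + 85% = 100% of Arbor, so Astrid controls Arbor.
Astrid and Arbor together hold 20% + 55% = 75% of Auriga, so Astrid controls Auriga.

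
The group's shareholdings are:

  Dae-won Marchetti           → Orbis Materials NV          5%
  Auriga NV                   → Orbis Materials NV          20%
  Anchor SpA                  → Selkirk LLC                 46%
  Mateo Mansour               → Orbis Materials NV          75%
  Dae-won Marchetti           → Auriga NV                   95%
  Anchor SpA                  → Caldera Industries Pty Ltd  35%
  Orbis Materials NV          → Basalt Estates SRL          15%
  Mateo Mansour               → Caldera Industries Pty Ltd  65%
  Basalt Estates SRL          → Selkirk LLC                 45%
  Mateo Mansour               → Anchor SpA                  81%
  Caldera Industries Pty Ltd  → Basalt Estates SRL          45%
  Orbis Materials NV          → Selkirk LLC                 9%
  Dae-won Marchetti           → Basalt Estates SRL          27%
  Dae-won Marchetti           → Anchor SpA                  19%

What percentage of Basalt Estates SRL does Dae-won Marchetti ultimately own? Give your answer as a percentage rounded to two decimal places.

Dae-won reaches Basalt along 4 paths.
Via Auriga → Orbis: 95% × 20% × 15% = 2.85%.
Via Orbis: 5% × 15% = 0.75%.
Via Anchor → Caldera: 19% × 35% × 45% = 2.9925%.
Direct stake: 27% = 27%.
Total: 2.85% + 0.75% + 2.9925% + 27% = 33.5925%.
Rounded: 33.59%.

33.59%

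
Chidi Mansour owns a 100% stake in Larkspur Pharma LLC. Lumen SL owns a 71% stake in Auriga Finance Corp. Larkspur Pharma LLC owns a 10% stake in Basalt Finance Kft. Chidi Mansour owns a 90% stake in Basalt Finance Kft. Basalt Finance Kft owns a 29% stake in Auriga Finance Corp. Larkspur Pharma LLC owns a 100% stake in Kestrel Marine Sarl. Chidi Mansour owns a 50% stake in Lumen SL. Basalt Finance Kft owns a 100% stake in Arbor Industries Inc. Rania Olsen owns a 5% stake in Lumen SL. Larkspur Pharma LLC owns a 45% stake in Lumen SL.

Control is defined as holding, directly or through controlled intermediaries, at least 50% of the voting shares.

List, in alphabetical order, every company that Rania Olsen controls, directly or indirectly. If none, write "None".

Rania's largest direct stake is 5% in Lumen, which does not meet the threshold.

None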